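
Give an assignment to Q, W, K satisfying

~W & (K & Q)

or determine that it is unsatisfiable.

Q = True, W = False, K = True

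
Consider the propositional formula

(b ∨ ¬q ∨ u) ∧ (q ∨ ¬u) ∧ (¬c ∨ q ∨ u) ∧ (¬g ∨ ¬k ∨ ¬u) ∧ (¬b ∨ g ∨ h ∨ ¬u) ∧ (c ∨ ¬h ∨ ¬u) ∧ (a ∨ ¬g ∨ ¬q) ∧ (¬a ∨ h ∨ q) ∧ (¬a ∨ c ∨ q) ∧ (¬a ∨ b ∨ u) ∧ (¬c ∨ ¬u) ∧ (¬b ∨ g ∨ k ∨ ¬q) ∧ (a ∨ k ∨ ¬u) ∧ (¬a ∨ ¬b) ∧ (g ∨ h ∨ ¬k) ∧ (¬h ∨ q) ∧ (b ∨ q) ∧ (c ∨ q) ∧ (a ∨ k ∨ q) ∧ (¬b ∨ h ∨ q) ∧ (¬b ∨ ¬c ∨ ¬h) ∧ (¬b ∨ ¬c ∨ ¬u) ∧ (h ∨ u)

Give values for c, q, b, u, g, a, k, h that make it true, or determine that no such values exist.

Set c = False.
  then (c ∨ q) forces q = True.
Set b = True.
  then (¬a ∨ ¬b) forces a = False.
  then (a ∨ ¬g ∨ ¬q) forces g = False.
  then (¬b ∨ g ∨ k ∨ ¬q) forces k = True.
  then (g ∨ h ∨ ¬k) forces h = True.
  then (c ∨ ¬h ∨ ¬u) forces u = False.
All clauses satisfied.

c = False, q = True, b = True, u = False, g = False, a = False, k = True, h = True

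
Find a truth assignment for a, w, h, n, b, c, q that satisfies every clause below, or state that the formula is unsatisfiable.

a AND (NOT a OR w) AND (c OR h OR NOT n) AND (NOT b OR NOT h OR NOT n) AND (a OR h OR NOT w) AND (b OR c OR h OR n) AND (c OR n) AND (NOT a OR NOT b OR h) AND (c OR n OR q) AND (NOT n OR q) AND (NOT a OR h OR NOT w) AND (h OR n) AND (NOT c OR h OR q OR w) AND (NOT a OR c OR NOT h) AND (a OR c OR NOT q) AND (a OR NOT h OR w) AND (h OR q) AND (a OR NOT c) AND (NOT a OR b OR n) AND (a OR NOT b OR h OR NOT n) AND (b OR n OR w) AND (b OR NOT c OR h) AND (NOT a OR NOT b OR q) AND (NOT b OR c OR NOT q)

a: True; w: True; h: True; n: True; b: False; c: True; q: True

Unit clause (a) forces a = True.
In (NOT a OR w) only w is left, so w = True.
In (NOT a OR h OR NOT w) only h is left, so h = True.
In (NOT a OR c OR NOT h) only c is left, so c = True.
Set n = True.
  then (NOT b OR NOT h OR NOT n) forces b = False.
  then (NOT n OR q) forces q = True.
All clauses satisfied.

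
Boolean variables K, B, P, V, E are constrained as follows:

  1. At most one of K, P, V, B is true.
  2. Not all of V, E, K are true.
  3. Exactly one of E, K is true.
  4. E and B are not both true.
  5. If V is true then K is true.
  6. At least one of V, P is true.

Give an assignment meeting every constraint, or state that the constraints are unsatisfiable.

K = False; B = False; P = True; V = False; E = True

  (1) {K, P, V, B}: 1 true — at most one ✓
  (2) {V, E, K}: 1/3 true — not all ✓
  (3) {E, K}: 1 true — exactly one ✓
  (4) E=T, B=F — not both ✓
  (5) V=F ⇒ K: vacuous ✓
  (6) {V, P}: 1 true — at least one ✓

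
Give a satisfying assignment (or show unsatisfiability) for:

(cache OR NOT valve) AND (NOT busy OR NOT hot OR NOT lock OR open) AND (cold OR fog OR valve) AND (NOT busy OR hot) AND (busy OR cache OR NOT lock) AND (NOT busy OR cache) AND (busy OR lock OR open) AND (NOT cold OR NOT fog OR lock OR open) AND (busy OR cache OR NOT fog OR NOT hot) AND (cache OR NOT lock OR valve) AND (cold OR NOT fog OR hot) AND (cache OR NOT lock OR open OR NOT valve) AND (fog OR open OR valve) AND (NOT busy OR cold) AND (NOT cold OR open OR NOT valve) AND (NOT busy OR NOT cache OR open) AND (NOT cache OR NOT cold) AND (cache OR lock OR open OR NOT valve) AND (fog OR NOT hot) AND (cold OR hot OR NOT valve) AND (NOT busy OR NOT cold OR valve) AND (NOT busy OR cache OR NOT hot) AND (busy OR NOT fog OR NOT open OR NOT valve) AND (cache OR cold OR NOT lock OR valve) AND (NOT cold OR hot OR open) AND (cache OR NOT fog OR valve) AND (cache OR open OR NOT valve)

Set valve = False.
Set cold = False.
  then (cold OR fog OR valve) forces fog = True.
  then (cold OR NOT fog OR hot) forces hot = True.
  then (NOT busy OR cold) forces busy = False.
  then (cache OR NOT fog OR valve) forces cache = True.
Set open = True.
Set lock = True.
All clauses satisfied.

valve = False; cold = False; busy = False; open = True; lock = True; hot = True; cache = True; fog = True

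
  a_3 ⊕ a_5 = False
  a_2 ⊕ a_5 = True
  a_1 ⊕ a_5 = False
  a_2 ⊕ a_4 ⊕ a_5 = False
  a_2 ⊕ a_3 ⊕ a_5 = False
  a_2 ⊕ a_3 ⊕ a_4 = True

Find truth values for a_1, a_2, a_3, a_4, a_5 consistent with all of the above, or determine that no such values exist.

Unsatisfiable

Adding constraints 1, 4, 6 mod 2: every variable appears an even number of times on the left, so the left side is 0.
But the right sides sum to 1 (mod 2). 0 ≠ 1 — the system is inconsistent.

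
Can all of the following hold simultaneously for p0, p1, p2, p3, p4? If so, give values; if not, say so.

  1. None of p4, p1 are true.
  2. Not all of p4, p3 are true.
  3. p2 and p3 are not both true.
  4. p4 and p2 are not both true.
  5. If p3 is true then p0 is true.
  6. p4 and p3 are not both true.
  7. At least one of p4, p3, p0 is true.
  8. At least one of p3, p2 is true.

p0: True, p1: False, p2: False, p3: True, p4: False

  (1) {p4, p1}: 0 true — none ✓
  (2) {p4, p3}: 1/2 true — not all ✓
  (3) p2=F, p3=T — not both ✓
  (4) p4=F, p2=F — not both ✓
  (5) p3=T ⇒ p0: T ✓
  (6) p4=F, p3=T — not both ✓
  (7) {p4, p3, p0}: 2 true — at least one ✓
  (8) {p3, p2}: 1 true — at least one ✓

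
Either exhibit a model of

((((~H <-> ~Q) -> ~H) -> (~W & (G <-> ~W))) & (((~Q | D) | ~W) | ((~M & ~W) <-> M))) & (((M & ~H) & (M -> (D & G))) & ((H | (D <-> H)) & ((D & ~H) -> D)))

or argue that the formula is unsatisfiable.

Case H = True: the conjunct ~H is False.
Case H = False: the formula simplifies to ((~W & (G <-> ~W)) & (((~Q | D) | ~W) | ((~M & ~W) <-> M))) & ((M & (M -> (D & G))) & (~D & (D -> D))).
  W = True: the conjunct ~W is False.
  W = False: simplifies to G & ((M & (M -> (D & G))) & (~D & (D -> D))).
    D = True: the conjunct ~D is False.
    D = False: simplifies to G & (M & ~M).
      M = True: the conjunct ~M is False.
      M = False: the conjunct M is False.
Both cases fail — unsatisfiable.

Unsatisfiable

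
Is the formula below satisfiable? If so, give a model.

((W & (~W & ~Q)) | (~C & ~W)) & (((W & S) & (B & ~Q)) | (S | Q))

W: False; Q: True; S: True; B: True; C: False

  (W & (~W & ~Q)) | (~C & ~W) = True
    W & (~W & ~Q) = False
      ~W & ~Q = False
        ~W = True
        ~Q = False
    ~C & ~W = True
      ~C = True
      ~W = True
  ((W & S) & (B & ~Q)) | (S | Q) = True
    (W & S) & (B & ~Q) = False
      W & S = False
      B & ~Q = False
        ~Q = False
    S | Q = True
Both conjuncts True, so the formula holds.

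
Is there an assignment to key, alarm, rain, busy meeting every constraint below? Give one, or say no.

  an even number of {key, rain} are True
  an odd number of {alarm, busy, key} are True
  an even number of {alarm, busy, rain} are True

No satisfying assignment exists.

Adding constraints 1, 2, 3 mod 2: every variable appears an even number of times on the left, so the left side is 0.
But the right sides sum to 1 (mod 2). 0 ≠ 1 — the system is inconsistent.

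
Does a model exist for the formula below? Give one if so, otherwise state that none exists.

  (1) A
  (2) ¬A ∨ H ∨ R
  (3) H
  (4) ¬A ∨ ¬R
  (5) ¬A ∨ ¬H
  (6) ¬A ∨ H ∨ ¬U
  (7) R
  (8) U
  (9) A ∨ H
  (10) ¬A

Case A = True:
  Clause (¬A) is falsified — contradiction.
Case A = False:
  Clause (A) is falsified — contradiction.
Both cases fail, so the formula is unsatisfiable.

UNSATISFIABLE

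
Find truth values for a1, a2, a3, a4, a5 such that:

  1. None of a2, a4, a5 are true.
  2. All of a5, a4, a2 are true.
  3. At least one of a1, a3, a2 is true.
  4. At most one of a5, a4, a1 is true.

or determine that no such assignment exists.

UNSATISFIABLE

Case a2 = True:
  Constraint (1) is violated (a2=T) — contradiction.
Case a2 = False:
  Constraint (2) is violated (a2=F) — contradiction.
Both cases fail — unsatisfiable.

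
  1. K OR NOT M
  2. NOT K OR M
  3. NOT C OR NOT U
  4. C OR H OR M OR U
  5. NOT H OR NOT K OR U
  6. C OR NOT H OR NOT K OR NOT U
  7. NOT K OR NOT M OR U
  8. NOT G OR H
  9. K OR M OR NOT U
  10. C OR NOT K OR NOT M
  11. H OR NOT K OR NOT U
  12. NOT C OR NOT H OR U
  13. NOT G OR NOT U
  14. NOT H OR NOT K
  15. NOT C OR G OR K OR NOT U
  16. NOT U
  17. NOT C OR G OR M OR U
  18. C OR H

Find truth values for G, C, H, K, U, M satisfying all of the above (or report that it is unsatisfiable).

G: True, C: False, H: True, K: False, U: False, M: False

Unit clause (NOT U) forces U = False.
Set G = True.
  then (NOT G OR H) forces H = True.
  then (NOT C OR NOT H OR U) forces C = False.
  then (NOT H OR NOT K) forces K = False.
  then (K OR NOT M) forces M = False.
All clauses satisfied.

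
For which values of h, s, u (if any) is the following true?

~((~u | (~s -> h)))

h: False, s: False, u: True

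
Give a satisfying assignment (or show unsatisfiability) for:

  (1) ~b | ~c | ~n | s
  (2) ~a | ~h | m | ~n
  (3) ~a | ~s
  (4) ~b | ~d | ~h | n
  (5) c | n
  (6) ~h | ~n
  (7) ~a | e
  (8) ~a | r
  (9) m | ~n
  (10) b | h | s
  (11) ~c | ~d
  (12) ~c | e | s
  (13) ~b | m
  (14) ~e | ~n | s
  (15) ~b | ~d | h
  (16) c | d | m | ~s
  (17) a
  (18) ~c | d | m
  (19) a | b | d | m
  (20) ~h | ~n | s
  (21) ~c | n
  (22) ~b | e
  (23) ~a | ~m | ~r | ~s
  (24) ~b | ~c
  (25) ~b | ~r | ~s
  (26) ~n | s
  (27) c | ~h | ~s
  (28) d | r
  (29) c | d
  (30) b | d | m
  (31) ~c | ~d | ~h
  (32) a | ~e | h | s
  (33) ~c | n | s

Unsatisfiable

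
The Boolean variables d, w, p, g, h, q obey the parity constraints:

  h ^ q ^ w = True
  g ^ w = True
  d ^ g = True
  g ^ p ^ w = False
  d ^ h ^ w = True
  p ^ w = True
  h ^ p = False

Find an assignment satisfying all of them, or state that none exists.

d=F, w=F, p=T, g=T, h=T, q=F

h ^ q ^ w = T ^ F ^ F = True ✓
g ^ w = T ^ F = True ✓
d ^ g = F ^ T = True ✓
g ^ p ^ w = T ^ T ^ F = False ✓
d ^ h ^ w = F ^ T ^ F = True ✓
p ^ w = T ^ F = True ✓
h ^ p = T ^ T = False ✓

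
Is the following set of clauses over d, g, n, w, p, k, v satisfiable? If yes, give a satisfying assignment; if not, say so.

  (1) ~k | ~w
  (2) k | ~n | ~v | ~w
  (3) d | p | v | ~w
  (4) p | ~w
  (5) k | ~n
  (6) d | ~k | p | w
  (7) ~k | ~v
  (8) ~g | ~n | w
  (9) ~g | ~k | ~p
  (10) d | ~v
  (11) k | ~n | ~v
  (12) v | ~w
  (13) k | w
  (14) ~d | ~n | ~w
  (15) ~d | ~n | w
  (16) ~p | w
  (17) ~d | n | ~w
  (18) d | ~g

Try d = False:
  (d | ~v) forces v = False.
  (v | ~w) forces w = False.
  (k | w) forces k = True.
  (d | ~k | p | w) forces p = True.
  clause (~p | w) is falsified — backtrack.
So d = True.
Set g = False.
Try n = True:
  (k | ~n) forces k = True.
  (~k | ~w) forces w = False.
  clause (~d | ~n | w) is falsified — backtrack.
So n = False.
  then (~d | n | ~w) forces w = False.
  then (k | w) forces k = True.
  then (~p | w) forces p = False.
  then (~k | ~v) forces v = False.
All clauses satisfied.

d=T, g=F, n=F, w=F, p=F, k=T, v=F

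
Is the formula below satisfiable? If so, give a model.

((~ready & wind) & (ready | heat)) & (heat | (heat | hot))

ready = False, heat = True, wind = True, hot = True

  (~ready & wind) & (ready | heat) = True
    ~ready & wind = True
      ~ready = True
    ready | heat = True
  heat | (heat | hot) = True
    heat | hot = True
Both conjuncts True, so the formula holds.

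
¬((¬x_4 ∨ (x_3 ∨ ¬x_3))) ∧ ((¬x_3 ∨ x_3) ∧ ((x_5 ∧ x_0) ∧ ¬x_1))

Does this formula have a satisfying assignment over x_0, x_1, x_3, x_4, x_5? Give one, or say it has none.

The conjunct ¬((¬x_4 ∨ (x_3 ∨ ¬x_3))) is unsatisfiable on its own:
  x_3=F, x_4=F: evaluates to False.
  x_3=F, x_4=T: evaluates to False.
  x_3=T, x_4=F: evaluates to False.
  x_3=T, x_4=T: evaluates to False.
So the whole conjunction is unsatisfiable.

No satisfying assignment exists.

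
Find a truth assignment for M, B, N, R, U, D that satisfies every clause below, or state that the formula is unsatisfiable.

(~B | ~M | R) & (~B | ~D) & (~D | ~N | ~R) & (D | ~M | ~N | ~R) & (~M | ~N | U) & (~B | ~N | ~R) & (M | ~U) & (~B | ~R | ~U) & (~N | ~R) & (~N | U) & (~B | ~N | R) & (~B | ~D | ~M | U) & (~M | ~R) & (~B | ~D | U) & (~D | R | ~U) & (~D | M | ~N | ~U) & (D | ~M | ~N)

M: True; B: False; N: False; R: False; U: False; D: False

Set M = True.
  then (~M | ~R) forces R = False.
  then (~B | ~M | R) forces B = False.
Set N = False.
Set U = False.
Set D = False.
All clauses satisfied.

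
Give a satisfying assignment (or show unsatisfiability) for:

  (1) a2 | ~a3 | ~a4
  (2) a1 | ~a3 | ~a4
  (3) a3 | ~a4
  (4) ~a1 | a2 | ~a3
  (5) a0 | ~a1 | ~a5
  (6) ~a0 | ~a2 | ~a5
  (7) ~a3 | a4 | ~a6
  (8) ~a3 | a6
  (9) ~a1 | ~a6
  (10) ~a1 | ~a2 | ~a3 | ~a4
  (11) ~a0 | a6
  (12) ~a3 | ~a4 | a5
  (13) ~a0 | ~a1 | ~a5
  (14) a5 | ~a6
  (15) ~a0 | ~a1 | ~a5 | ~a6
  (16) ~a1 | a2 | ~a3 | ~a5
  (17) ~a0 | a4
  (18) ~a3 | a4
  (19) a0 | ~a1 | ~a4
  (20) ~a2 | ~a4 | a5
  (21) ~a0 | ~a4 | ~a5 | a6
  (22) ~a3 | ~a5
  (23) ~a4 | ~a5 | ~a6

Set a0 = False.
Set a1 = True.
  then (a0 | ~a1 | ~a5) forces a5 = False.
  then (~a1 | ~a6) forces a6 = False.
  then (a0 | ~a1 | ~a4) forces a4 = False.
  then (~a3 | a6) forces a3 = False.
Set a2 = True.
All clauses satisfied.

a0: False, a1: True, a2: True, a3: False, a4: False, a5: False, a6: False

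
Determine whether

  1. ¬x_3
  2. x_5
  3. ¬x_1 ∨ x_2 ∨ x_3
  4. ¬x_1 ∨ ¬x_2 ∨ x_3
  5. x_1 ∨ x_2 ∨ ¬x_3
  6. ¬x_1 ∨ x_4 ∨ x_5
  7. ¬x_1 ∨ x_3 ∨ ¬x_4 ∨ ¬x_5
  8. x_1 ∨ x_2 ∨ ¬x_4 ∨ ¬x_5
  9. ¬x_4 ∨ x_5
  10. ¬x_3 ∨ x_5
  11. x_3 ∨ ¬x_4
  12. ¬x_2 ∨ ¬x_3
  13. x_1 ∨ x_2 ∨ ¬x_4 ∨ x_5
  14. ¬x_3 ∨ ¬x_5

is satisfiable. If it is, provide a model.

x_1: False, x_2: False, x_3: False, x_4: False, x_5: True

Unit clause (¬x_3) forces x_3 = False.
Unit clause (x_5) forces x_5 = True.
In (x_3 ∨ ¬x_4) only ¬x_4 is left, so x_4 = False.
Try x_1 = True:
  (¬x_1 ∨ x_2 ∨ x_3) forces x_2 = True.
  clause (¬x_1 ∨ ¬x_2 ∨ x_3) is falsified — backtrack.
So x_1 = False.
Set x_2 = False.
All clauses satisfied.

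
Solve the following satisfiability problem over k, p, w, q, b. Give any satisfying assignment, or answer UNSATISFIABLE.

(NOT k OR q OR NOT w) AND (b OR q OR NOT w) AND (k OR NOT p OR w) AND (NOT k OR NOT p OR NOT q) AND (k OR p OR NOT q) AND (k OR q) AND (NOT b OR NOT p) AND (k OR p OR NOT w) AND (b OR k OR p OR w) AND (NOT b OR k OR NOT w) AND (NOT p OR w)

k=T, p=F, w=F, q=T, b=T

Set k = True.
Try p = True:
  (NOT k OR NOT p OR NOT q) forces q = False.
  (NOT k OR q OR NOT w) forces w = False.
  clause (NOT p OR w) is falsified — backtrack.
So p = False.
Set w = False.
Set q = True.
Set b = True.
All clauses satisfied.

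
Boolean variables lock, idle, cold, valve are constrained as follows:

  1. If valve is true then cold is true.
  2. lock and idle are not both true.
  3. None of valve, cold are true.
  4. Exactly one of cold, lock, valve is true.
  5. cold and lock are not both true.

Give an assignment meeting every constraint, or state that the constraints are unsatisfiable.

lock: True, idle: False, cold: False, valve: False

  (1) valve=F ⇒ cold: vacuous ✓
  (2) lock=T, idle=F — not both ✓
  (3) {valve, cold}: 0 true — none ✓
  (4) {cold, lock, valve}: 1 true — exactly one ✓
  (5) cold=F, lock=T — not both ✓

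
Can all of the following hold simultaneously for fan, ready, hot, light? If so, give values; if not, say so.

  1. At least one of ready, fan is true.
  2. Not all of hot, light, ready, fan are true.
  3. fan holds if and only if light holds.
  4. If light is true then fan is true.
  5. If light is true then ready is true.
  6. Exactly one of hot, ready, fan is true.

fan: False, ready: True, hot: False, light: False

  (1) {ready, fan}: 1 true — at least one ✓
  (2) {hot, light, ready, fan}: 1/4 true — not all ✓
  (3) fan=F, light=F — same ✓
  (4) light=F ⇒ fan: vacuous ✓
  (5) light=F ⇒ ready: vacuous ✓
  (6) {hot, ready, fan}: 1 true — exactly one ✓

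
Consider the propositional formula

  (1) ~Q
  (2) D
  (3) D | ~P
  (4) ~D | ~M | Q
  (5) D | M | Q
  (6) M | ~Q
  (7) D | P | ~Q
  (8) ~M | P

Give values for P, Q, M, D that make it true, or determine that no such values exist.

Unit clause (~Q) forces Q = False.
Unit clause (D) forces D = True.
In (~D | ~M | Q) only ~M is left, so M = False.
Set P = False.
Check each clause:
  (~Q): ~Q holds.
  (D): D holds.
  (D | ~P): D holds.
  (~D | ~M | Q): ~M holds.
  (D | M | Q): D holds.
  (M | ~Q): ~Q holds.
  (D | P | ~Q): D holds.
  (~M | P): ~M holds.
All clauses satisfied.

P = False, Q = False, M = False, D = True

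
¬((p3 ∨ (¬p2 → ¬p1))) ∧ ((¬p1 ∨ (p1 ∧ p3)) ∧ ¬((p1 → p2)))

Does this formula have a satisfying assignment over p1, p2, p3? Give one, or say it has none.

The formula is unsatisfiable.

Case p1 = True: the formula simplifies to ¬((p3 ∨ p2)) ∧ (p3 ∧ ¬p2).
  p3 = True: the conjunct ¬((p3 ∨ p2)) becomes ¬((True ∨ p2)) = False.
  p3 = False: the conjunct p3 is False.
Case p1 = False: the conjunct ¬((p3 ∨ (¬p2 → ¬p1))) becomes ¬((p3 ∨ True)) = False.
Both cases fail — unsatisfiable.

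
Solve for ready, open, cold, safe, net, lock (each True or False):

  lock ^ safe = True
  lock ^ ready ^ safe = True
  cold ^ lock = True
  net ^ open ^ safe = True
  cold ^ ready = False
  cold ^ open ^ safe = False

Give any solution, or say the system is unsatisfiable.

ready: False, open: False, cold: False, safe: False, net: True, lock: True

lock ^ safe = T ^ F = True ✓
lock ^ ready ^ safe = T ^ F ^ F = True ✓
cold ^ lock = F ^ T = True ✓
net ^ open ^ safe = T ^ F ^ F = True ✓
cold ^ ready = F ^ F = False ✓
cold ^ open ^ safe = F ^ F ^ F = False ✓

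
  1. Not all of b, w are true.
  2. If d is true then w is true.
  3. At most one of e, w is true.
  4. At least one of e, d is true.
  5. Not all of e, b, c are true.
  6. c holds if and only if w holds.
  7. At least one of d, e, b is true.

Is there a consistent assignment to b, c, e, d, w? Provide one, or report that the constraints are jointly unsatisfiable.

b = True, c = False, e = True, d = False, w = False

  (1) {b, w}: 1/2 true — not all ✓
  (2) d=F ⇒ w: vacuous ✓
  (3) {e, w}: 1 true — at most one ✓
  (4) {e, d}: 1 true — at least one ✓
  (5) {e, b, c}: 2/3 true — not all ✓
  (6) c=F, w=F — same ✓
  (7) {d, e, b}: 2 true — at least one ✓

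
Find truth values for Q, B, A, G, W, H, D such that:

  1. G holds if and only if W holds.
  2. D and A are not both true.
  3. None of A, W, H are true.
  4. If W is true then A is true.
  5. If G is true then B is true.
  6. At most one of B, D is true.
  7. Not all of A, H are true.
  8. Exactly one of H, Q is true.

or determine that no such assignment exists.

Q = True; B = True; A = False; G = False; W = False; H = False; D = False

  (1) G=F, W=F — same ✓
  (2) D=F, A=F — not both ✓
  (3) {A, W, H}: 0 true — none ✓
  (4) W=F ⇒ A: vacuous ✓
  (5) G=F ⇒ B: vacuous ✓
  (6) {B, D}: 1 true — at most one ✓
  (7) {A, H}: 0/2 true — not all ✓
  (8) {H, Q}: 1 true — exactly one ✓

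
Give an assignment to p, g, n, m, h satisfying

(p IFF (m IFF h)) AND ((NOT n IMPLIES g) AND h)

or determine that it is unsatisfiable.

p: True, g: True, n: True, m: True, h: True

  p IFF (m IFF h) = True
    m IFF h = True
  (NOT n IMPLIES g) AND h = True
    NOT n IMPLIES g = True
      NOT n = False
Both conjuncts True, so the formula holds.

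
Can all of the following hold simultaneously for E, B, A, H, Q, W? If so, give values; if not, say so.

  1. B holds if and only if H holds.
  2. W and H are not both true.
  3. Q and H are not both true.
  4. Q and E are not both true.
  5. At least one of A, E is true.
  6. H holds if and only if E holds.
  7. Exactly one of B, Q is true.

E = True; B = True; A = True; H = True; Q = False; W = False

  (1) B=T, H=T — same ✓
  (2) W=F, H=T — not both ✓
  (3) Q=F, H=T — not both ✓
  (4) Q=F, E=T — not both ✓
  (5) {A, E}: 2 true — at least one ✓
  (6) H=T, E=T — same ✓
  (7) {B, Q}: 1 true — exactly one ✓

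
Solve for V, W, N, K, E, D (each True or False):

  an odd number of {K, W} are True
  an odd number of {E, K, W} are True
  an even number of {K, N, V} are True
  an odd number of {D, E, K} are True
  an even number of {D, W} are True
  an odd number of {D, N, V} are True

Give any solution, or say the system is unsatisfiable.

V: True; W: False; N: False; K: True; E: False; D: False

{K, W}: 1 true → odd ✓
{E, K, W}: 1 true → odd ✓
{K, N, V}: 2 true → even ✓
{D, E, K}: 1 true → odd ✓
{D, W}: 0 true → even ✓
{D, N, V}: 1 true → odd ✓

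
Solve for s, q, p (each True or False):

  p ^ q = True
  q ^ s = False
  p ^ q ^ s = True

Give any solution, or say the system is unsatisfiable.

s = False, q = False, p = True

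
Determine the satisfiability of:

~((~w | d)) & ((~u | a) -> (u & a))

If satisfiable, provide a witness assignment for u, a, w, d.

u = True; a = False; w = True; d = False

  ~((~w | d)) = True
    ~w | d = False
      ~w = False
  (~u | a) -> (u & a) = True
    ~u | a = False
      ~u = False
    u & a = False
Both conjuncts True, so the formula holds.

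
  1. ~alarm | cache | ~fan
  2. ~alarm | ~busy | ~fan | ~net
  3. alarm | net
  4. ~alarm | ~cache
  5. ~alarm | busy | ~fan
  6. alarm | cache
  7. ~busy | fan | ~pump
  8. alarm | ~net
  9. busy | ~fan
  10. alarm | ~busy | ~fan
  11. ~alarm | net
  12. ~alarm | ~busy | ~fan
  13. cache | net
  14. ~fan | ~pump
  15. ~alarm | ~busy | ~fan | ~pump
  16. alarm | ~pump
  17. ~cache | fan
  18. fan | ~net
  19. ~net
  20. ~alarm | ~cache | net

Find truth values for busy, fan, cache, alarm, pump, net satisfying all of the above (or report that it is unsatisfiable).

Case net = True:
  Clause (~net) is falsified — contradiction.
Case net = False:
  (alarm | net) forces alarm = True.
  Clause (~alarm | net) is falsified — contradiction.
Both cases fail, so the formula is unsatisfiable.

The formula is unsatisfiable.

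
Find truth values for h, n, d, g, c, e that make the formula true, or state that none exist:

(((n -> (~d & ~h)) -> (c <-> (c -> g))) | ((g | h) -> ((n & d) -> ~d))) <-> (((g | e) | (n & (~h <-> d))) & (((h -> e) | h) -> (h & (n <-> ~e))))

h = True; n = True; d = False; g = False; c = True; e = False

  (((n -> (~d & ~h)) -> (c <-> (c -> g))) | ((g | h) -> ((n & d) -> ~d))) <-> (((g | e) | (n & (~h <-> d))) & (((h -> e) | h) -> (h & (n <-> ~e)))) = True
    ((n -> (~d & ~h)) -> (c <-> (c -> g))) | ((g | h) -> ((n & d) -> ~d)) = True
      (n -> (~d & ~h)) -> (c <-> (c -> g)) = True
        n -> (~d & ~h) = False
          ~d & ~h = False
            ~d = True
            ~h = False
        c <-> (c -> g) = False
          c -> g = False
      (g | h) -> ((n & d) -> ~d) = True
        g | h = True
        (n & d) -> ~d = True
          n & d = False
          ~d = True
    ((g | e) | (n & (~h <-> d))) & (((h -> e) | h) -> (h & (n <-> ~e))) = True
      (g | e) | (n & (~h <-> d)) = True
        g | e = False
        n & (~h <-> d) = True
          ~h <-> d = True
            ~h = False
      ((h -> e) | h) -> (h & (n <-> ~e)) = True
        (h -> e) | h = True
          h -> e = False
        h & (n <-> ~e) = True
          n <-> ~e = True
            ~e = True
The formula evaluates to True.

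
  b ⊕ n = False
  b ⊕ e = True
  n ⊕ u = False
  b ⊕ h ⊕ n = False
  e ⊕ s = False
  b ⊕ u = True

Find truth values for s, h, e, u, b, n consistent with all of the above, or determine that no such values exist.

Unsatisfiable

Adding constraints 1, 3, 6 mod 2: every variable appears an even number of times on the left, so the left side is 0.
But the right sides sum to 1 (mod 2). 0 ≠ 1 — the system is inconsistent.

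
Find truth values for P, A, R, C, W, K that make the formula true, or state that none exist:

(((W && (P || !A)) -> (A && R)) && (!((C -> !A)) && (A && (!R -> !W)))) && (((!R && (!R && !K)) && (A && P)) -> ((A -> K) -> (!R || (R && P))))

P=F, A=T, R=T, C=T, W=F, K=T

  ((W && (P || !A)) -> (A && R)) && (!((C -> !A)) && (A && (!R -> !W))) = True
    (W && (P || !A)) -> (A && R) = True
      W && (P || !A) = False
        P || !A = False
          !A = False
      A && R = True
    !((C -> !A)) && (A && (!R -> !W)) = True
      !((C -> !A)) = True
        C -> !A = False
          !A = False
      A && (!R -> !W) = True
        !R -> !W = True
          !R = False
          !W = True
  ((!R && (!R && !K)) && (A && P)) -> ((A -> K) -> (!R || (R && P))) = True
    (!R && (!R && !K)) && (A && P) = False
      !R && (!R && !K) = False
        !R = False
        !R && !K = False
          !R = False
          !K = False
      A && P = False
    (A -> K) -> (!R || (R && P)) = False
      A -> K = True
      !R || (R && P) = False
        !R = False
        R && P = False
Both conjuncts True, so the formula holds.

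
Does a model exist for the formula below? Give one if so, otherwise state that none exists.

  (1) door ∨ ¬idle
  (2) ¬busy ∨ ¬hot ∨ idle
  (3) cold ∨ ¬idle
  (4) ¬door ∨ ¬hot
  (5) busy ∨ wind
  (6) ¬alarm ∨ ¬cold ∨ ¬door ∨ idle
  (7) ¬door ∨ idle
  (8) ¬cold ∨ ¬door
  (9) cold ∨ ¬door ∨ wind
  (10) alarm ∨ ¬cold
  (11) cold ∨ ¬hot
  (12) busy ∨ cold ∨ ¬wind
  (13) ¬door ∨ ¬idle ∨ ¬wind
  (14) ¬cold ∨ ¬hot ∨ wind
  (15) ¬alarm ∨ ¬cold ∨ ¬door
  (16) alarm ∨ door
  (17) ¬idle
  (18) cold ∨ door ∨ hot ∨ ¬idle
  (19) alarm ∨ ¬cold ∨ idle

idle=F; wind=T; hot=T; alarm=T; door=F; busy=F; cold=T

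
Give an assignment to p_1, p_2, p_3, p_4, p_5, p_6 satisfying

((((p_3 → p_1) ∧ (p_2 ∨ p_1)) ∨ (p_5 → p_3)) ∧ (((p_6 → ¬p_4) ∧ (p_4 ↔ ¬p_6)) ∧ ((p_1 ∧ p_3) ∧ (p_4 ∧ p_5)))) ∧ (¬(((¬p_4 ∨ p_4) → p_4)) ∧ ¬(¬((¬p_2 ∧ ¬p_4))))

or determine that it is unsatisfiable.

UNSATISFIABLE

Case p_4 = True: the conjunct ¬(((¬p_4 ∨ p_4) → p_4)) becomes ¬((True → True)) = False.
Case p_4 = False: the conjunct p_4 is False.
Both cases fail — unsatisfiable.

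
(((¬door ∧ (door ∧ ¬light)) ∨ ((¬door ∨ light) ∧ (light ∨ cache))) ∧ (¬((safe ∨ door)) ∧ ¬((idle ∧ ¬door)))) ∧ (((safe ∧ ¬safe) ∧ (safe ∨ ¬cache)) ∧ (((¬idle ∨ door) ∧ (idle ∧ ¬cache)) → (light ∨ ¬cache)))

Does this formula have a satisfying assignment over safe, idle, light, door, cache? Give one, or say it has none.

UNSATISFIABLE

Case safe = True: the conjunct ¬((safe ∨ door)) becomes ¬((True ∨ door)) = False.
Case safe = False: the conjunct safe is False.
Both cases fail — unsatisfiable.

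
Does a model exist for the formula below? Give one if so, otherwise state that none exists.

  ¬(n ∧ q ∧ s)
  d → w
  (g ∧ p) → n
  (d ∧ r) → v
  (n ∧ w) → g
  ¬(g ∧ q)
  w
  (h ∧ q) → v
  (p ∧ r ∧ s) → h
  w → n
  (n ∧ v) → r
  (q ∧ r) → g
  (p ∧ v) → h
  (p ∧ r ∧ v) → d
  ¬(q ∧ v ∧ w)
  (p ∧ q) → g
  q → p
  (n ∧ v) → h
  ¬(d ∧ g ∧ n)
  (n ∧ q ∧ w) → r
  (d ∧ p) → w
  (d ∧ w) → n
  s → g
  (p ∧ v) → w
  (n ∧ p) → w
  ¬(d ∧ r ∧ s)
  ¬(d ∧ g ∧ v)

Unit clause (w) forces w = True.
In (n ∨ ¬w) only n is left, so n = True.
In (g ∨ ¬n ∨ ¬w) only g is left, so g = True.
In (¬g ∨ ¬q) only ¬q is left, so q = False.
In (¬d ∨ ¬g ∨ ¬n) only ¬d is left, so d = False.
Set v = False.
Set h = False.
Set s = False.
Set r = False.
Set p = False.
All clauses satisfied.

v: False, h: False, d: False, w: True, g: True, n: True, s: False, q: False, r: False, p: False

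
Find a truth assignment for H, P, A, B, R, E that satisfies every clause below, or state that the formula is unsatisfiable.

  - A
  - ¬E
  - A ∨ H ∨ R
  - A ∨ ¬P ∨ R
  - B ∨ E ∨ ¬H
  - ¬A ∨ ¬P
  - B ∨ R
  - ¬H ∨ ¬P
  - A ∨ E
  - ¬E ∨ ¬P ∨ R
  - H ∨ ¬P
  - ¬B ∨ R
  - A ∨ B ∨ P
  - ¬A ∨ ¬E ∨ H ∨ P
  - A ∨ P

H=F, P=F, A=T, B=T, R=T, E=F

Unit clause (A) forces A = True.
Unit clause (¬E) forces E = False.
In (¬A ∨ ¬P) only ¬P is left, so P = False.
Set H = False.
Set B = True.
  then (¬B ∨ R) forces R = True.
All clauses satisfied.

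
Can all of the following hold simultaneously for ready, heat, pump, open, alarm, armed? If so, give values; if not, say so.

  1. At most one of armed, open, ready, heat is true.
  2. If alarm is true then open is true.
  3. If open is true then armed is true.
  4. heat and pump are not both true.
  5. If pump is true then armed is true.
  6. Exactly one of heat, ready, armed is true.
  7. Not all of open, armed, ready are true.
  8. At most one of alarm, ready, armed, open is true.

ready = False, heat = False, pump = False, open = False, alarm = False, armed = True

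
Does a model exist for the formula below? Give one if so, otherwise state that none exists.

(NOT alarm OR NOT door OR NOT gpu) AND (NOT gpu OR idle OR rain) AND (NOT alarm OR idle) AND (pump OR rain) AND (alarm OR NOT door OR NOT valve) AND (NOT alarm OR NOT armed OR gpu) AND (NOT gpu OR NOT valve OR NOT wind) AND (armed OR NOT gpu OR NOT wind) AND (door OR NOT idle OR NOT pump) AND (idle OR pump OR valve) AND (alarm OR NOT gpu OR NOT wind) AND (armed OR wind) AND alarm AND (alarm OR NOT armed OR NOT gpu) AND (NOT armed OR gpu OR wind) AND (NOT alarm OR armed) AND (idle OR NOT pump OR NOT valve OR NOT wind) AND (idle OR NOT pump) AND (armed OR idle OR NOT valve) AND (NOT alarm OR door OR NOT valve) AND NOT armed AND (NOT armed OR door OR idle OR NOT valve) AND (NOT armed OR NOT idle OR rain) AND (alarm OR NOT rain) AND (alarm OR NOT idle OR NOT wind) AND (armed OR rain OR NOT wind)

Case alarm = True:
  (NOT alarm OR idle) forces idle = True.
  (NOT alarm OR armed) forces armed = True.
  Clause (NOT armed) is falsified — contradiction.
Case alarm = False:
  Clause (alarm) is falsified — contradiction.
Both cases fail, so the formula is unsatisfiable.

UNSATISFIABLE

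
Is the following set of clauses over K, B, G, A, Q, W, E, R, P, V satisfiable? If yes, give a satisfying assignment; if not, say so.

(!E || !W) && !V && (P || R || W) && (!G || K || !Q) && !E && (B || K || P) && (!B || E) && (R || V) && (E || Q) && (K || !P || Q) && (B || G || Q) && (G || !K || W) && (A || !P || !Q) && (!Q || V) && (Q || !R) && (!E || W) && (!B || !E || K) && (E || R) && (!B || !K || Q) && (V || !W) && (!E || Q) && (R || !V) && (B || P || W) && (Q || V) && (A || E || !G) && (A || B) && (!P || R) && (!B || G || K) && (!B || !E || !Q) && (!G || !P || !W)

Case Q = True:
  (!V) forces V = False.
  Clause (!Q || V) is falsified — contradiction.
Case Q = False:
  (!V) forces V = False.
  Clause (Q || V) is falsified — contradiction.
Both cases fail, so the formula is unsatisfiable.

Unsatisfiable — no assignment works.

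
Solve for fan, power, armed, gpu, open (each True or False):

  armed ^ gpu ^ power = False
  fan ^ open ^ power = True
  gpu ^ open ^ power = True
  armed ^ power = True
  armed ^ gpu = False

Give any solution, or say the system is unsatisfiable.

fan = True, power = False, armed = True, gpu = True, open = False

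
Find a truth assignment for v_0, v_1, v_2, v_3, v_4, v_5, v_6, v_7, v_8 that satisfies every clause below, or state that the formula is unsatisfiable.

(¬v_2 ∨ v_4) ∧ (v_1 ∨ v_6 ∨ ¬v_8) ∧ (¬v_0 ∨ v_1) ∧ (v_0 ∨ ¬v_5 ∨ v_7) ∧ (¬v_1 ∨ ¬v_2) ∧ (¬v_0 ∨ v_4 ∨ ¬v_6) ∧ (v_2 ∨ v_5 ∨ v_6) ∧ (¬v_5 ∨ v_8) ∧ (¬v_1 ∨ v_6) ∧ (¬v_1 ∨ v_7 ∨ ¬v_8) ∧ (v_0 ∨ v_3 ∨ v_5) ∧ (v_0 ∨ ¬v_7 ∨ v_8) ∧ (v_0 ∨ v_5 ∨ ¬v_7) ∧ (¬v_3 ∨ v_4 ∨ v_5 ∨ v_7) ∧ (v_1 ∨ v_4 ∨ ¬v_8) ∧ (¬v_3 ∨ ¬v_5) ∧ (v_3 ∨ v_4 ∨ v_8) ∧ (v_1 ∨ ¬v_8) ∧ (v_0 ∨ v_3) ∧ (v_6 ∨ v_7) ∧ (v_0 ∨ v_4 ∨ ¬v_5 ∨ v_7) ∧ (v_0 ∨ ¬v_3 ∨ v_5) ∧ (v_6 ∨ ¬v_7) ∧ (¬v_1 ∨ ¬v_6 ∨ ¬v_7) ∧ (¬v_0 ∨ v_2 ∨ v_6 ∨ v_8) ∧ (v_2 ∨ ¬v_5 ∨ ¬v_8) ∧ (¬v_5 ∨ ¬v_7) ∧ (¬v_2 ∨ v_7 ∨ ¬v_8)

Try v_0 = False:
  (v_0 ∨ v_3) forces v_3 = True.
  (¬v_3 ∨ ¬v_5) forces v_5 = False.
  clause (v_0 ∨ ¬v_3 ∨ v_5) is falsified — backtrack.
So v_0 = True.
  then (¬v_0 ∨ v_1) forces v_1 = True.
  then (¬v_1 ∨ ¬v_2) forces v_2 = False.
  then (¬v_1 ∨ v_6) forces v_6 = True.
  then (¬v_1 ∨ ¬v_6 ∨ ¬v_7) forces v_7 = False.
  then (¬v_0 ∨ v_4 ∨ ¬v_6) forces v_4 = True.
  then (¬v_1 ∨ v_7 ∨ ¬v_8) forces v_8 = False.
  then (¬v_5 ∨ v_8) forces v_5 = False.
Set v_3 = True.
All clauses satisfied.

v_0 = True, v_1 = True, v_2 = False, v_3 = True, v_4 = True, v_5 = False, v_6 = True, v_7 = False, v_8 = False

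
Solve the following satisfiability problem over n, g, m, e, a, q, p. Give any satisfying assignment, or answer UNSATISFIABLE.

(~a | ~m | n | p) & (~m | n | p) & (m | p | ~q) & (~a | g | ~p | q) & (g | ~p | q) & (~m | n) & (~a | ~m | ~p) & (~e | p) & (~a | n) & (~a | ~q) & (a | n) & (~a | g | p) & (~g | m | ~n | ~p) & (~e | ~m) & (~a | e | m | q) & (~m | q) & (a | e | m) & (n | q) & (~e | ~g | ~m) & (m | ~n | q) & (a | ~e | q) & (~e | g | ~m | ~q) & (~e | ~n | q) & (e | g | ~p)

Set n = True.
Set g = False.
Set m = True.
  then (~e | ~m) forces e = False.
  then (~m | q) forces q = True.
  then (e | g | ~p) forces p = False.
  then (~a | ~q) forces a = False.
All clauses satisfied.

n = True, g = False, m = True, e = False, a = False, q = True, p = False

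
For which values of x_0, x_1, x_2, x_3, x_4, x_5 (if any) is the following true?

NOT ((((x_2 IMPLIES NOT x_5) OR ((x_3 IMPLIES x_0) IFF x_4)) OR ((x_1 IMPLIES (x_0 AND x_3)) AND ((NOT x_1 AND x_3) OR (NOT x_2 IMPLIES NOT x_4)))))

x_0: True, x_1: True, x_2: True, x_3: False, x_4: False, x_5: True

  NOT ((((x_2 IMPLIES NOT x_5) OR ((x_3 IMPLIES x_0) IFF x_4)) OR ((x_1 IMPLIES (x_0 AND x_3)) AND ((NOT x_1 AND x_3) OR (NOT x_2 IMPLIES NOT x_4))))) = True
    ((x_2 IMPLIES NOT x_5) OR ((x_3 IMPLIES x_0) IFF x_4)) OR ((x_1 IMPLIES (x_0 AND x_3)) AND ((NOT x_1 AND x_3) OR (NOT x_2 IMPLIES NOT x_4))) = False
      (x_2 IMPLIES NOT x_5) OR ((x_3 IMPLIES x_0) IFF x_4) = False
        x_2 IMPLIES NOT x_5 = False
          NOT x_5 = False
        (x_3 IMPLIES x_0) IFF x_4 = False
          x_3 IMPLIES x_0 = True
      (x_1 IMPLIES (x_0 AND x_3)) AND ((NOT x_1 AND x_3) OR (NOT x_2 IMPLIES NOT x_4)) = False
        x_1 IMPLIES (x_0 AND x_3) = False
          x_0 AND x_3 = False
        (NOT x_1 AND x_3) OR (NOT x_2 IMPLIES NOT x_4) = True
          NOT x_1 AND x_3 = False
            NOT x_1 = False
          NOT x_2 IMPLIES NOT x_4 = True
            NOT x_2 = False
            NOT x_4 = True
The formula evaluates to True.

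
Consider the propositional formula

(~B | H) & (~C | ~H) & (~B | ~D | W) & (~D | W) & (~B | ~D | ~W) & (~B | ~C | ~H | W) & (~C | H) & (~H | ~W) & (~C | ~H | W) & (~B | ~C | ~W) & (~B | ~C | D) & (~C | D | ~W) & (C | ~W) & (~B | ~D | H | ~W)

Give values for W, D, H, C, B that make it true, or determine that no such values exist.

Try W = True:
  (~H | ~W) forces H = False.
  (~B | H) forces B = False.
  (~C | H) forces C = False.
  clause (C | ~W) is falsified — backtrack.
So W = False.
  then (~D | W) forces D = False.
Set H = False.
  then (~B | H) forces B = False.
  then (~C | H) forces C = False.
All clauses satisfied.

W = False, D = False, H = False, C = False, B = False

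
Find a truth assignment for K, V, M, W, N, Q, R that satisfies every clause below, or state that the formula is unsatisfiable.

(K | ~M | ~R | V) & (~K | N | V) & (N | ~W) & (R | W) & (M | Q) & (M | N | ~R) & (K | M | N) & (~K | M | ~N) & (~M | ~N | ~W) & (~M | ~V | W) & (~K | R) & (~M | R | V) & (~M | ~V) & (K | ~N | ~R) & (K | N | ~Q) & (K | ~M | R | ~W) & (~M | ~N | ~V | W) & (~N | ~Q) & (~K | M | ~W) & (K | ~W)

Set K = True.
  then (~K | R) forces R = True.
Set V = False.
  then (~K | N | V) forces N = True.
  then (~K | M | ~N) forces M = True.
  then (~M | ~N | ~W) forces W = False.
  then (~N | ~Q) forces Q = False.
All clauses satisfied.

K: True; V: False; M: True; W: False; N: True; Q: False; R: True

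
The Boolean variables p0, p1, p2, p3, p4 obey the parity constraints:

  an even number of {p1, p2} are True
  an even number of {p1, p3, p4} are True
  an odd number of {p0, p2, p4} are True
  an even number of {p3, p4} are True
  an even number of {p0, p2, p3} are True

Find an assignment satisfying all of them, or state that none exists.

Adding constraints 3, 4, 5 mod 2: every variable appears an even number of times on the left, so the left side is 0.
But the right sides sum to 1 (mod 2). 0 ≠ 1 — the system is inconsistent.

Unsatisfiable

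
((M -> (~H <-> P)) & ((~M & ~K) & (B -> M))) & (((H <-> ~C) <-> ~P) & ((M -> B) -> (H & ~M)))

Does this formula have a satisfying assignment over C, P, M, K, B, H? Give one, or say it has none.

C = True, P = True, M = False, K = False, B = False, H = True

  (M -> (~H <-> P)) & ((~M & ~K) & (B -> M)) = True
    M -> (~H <-> P) = True
      ~H <-> P = False
        ~H = False
    (~M & ~K) & (B -> M) = True
      ~M & ~K = True
        ~M = True
        ~K = True
      B -> M = True
  ((H <-> ~C) <-> ~P) & ((M -> B) -> (H & ~M)) = True
    (H <-> ~C) <-> ~P = True
      H <-> ~C = False
        ~C = False
      ~P = False
    (M -> B) -> (H & ~M) = True
      M -> B = True
      H & ~M = True
        ~M = True
Both conjuncts True, so the formula holds.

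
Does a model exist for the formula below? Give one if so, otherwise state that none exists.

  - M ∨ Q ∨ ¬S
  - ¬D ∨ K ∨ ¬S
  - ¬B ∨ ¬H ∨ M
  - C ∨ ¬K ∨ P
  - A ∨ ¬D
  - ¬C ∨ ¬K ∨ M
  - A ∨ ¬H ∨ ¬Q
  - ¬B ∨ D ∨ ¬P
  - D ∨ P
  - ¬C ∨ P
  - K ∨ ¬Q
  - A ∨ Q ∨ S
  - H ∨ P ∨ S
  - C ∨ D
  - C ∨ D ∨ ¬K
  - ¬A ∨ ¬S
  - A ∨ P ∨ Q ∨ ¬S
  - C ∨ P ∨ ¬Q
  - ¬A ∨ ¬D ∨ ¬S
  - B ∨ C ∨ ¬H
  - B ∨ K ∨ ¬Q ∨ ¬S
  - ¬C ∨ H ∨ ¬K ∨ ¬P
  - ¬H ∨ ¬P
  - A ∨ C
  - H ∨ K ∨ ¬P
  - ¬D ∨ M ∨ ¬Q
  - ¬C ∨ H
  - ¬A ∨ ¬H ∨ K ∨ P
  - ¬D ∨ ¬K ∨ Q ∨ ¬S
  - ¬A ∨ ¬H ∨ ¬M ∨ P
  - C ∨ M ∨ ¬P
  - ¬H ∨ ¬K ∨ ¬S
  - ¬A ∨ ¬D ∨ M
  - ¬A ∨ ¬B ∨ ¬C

H = False, D = True, B = False, Q = False, K = True, M = True, S = False, P = True, C = False, A = True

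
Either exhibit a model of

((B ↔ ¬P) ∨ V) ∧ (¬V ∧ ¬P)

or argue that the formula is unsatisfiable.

B = True, V = False, P = False

  (B ↔ ¬P) ∨ V = True
    B ↔ ¬P = True
      ¬P = True
  ¬V ∧ ¬P = True
    ¬V = True
    ¬P = True
Both conjuncts True, so the formula holds.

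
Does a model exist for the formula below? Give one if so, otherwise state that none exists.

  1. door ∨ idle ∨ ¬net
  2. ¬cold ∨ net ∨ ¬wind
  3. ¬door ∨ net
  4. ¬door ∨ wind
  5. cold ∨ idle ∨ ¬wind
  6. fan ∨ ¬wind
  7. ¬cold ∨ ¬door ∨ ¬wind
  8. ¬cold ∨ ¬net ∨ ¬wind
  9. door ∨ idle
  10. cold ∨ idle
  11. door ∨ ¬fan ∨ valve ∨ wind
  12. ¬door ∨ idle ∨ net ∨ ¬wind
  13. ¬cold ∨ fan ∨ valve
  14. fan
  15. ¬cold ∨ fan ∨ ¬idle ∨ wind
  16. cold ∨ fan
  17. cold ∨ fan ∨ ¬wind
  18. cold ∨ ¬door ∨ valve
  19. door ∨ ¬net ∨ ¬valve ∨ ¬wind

fan = True, valve = True, door = False, idle = True, cold = False, net = False, wind = True

Unit clause (fan) forces fan = True.
Set valve = True.
Set door = False.
  then (door ∨ idle) forces idle = True.
Set cold = False.
Set net = False.
Set wind = True.
All clauses satisfied.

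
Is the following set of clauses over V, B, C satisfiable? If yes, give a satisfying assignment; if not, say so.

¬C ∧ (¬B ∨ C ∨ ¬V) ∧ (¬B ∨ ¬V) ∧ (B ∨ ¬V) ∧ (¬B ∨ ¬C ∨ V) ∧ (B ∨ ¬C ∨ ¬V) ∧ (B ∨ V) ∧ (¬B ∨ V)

UNSATISFIABLE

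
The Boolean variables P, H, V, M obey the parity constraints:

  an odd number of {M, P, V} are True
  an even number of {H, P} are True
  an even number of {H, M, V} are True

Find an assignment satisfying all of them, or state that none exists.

Adding constraints 1, 2, 3 mod 2: every variable appears an even number of times on the left, so the left side is 0.
But the right sides sum to 1 (mod 2). 0 ≠ 1 — the system is inconsistent.

UNSATISFIABLE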